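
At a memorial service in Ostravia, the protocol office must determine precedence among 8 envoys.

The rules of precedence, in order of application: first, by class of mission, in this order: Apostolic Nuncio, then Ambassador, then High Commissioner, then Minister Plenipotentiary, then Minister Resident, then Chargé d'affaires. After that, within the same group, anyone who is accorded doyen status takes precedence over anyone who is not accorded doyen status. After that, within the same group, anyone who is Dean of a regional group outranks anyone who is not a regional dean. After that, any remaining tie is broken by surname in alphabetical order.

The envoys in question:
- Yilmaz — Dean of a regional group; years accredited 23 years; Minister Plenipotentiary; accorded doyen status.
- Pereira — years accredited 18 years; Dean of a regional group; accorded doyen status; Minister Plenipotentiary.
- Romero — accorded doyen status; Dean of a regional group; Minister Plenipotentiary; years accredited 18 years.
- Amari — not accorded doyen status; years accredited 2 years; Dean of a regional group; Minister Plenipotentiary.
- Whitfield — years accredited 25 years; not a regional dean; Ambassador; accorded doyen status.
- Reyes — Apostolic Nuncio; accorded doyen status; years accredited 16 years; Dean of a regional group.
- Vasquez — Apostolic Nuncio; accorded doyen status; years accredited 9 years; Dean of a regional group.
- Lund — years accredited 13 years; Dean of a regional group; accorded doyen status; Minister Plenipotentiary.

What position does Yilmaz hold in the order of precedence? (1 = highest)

7

By class of mission: Reyes and Vasquez (Apostolic Nuncio); then Whitfield (Ambassador); then Lund, Pereira, Romero, Yilmaz and Amari (Minister Plenipotentiary).
Reyes and Vasquez are each accorded doyen status, so the next rule applies.
Reyes and Vasquez are each Dean of a regional group, so the next rule applies.
Among Reyes and Vasquez, alphabetically by surname: Reyes before Vasquez.
Among Lund, Pereira, Romero, Yilmaz and Amari, accorded doyen status before not accorded doyen status: Lund, Pereira, Romero and Yilmaz (accorded doyen status) before Amari (not accorded doyen status).
Lund, Pereira, Romero and Yilmaz are each Dean of a regional group, so the next rule applies.
Among Lund, Pereira, Romero and Yilmaz, alphabetically by surname: Lund before Pereira before Romero before Yilmaz.
Order: Reyes, Vasquez, Whitfield, Lund, Pereira, Romero, Yilmaz, Amari. So position 7.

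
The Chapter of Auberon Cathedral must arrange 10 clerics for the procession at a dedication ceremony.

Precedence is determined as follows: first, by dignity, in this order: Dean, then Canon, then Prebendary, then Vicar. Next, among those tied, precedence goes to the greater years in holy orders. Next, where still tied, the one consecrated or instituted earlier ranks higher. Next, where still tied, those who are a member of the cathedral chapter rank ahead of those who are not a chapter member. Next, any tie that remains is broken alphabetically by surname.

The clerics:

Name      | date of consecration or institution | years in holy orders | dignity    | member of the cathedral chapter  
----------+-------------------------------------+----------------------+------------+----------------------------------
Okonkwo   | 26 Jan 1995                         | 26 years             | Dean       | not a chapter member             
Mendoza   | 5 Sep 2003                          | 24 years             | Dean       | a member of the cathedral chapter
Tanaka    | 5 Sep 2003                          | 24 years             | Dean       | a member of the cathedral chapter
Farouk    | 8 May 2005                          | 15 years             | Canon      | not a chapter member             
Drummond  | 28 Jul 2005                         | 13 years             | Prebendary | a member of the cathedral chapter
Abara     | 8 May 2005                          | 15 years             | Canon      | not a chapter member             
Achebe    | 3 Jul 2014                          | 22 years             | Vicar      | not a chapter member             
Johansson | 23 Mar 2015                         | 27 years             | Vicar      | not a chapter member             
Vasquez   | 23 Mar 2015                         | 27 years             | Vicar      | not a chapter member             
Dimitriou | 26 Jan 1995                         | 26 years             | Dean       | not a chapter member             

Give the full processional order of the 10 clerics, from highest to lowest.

By dignity: Dimitriou, Okonkwo, Mendoza and Tanaka (Dean); then Abara and Farouk (Canon); then Drummond (Prebendary); then Johansson, Vasquez and Achebe (Vicar).
Among Dimitriou, Okonkwo, Mendoza and Tanaka, by years in holy orders (higher first): Dimitriou and Okonkwo (26 years) before Mendoza and Tanaka (24 years).
Dimitriou and Okonkwo both have date of consecration or institution 26 Jan 1995, so the next rule applies.
Dimitriou and Okonkwo are each not a chapter member, so the next rule applies.
Among Dimitriou and Okonkwo, alphabetically by surname: Dimitriou before Okonkwo.
Mendoza and Tanaka both have date of consecration or institution 5 Sep 2003, so the next rule applies.
Mendoza and Tanaka are each a member of the cathedral chapter, so the next rule applies.
Among Mendoza and Tanaka, alphabetically by surname: Mendoza before Tanaka.
Abara and Farouk both have years in holy orders 15 years, so the next rule applies.
Abara and Farouk both have date of consecration or institution 8 May 2005, so the next rule applies.
Abara and Farouk are each not a chapter member, so the next rule applies.
Among Abara and Farouk, alphabetically by surname: Abara before Farouk.
Among Johansson, Vasquez and Achebe, by years in holy orders (higher first): Johansson and Vasquez (27 years) before Achebe (22 years).
Johansson and Vasquez both have date of consecration or institution 23 Mar 2015, so the next rule applies.
Johansson and Vasquez are each not a chapter member, so the next rule applies.
Among Johansson and Vasquez, alphabetically by surname: Johansson before Vasquez.
Full order: Dimitriou, Okonkwo, Mendoza, Tanaka, Abara, Farouk, Drummond, Johansson, Vasquez, Achebe.

Dimitriou, Okonkwo, Mendoza, Tanaka, Abara, Farouk, Drummond, Johansson, Vasquez, Achebe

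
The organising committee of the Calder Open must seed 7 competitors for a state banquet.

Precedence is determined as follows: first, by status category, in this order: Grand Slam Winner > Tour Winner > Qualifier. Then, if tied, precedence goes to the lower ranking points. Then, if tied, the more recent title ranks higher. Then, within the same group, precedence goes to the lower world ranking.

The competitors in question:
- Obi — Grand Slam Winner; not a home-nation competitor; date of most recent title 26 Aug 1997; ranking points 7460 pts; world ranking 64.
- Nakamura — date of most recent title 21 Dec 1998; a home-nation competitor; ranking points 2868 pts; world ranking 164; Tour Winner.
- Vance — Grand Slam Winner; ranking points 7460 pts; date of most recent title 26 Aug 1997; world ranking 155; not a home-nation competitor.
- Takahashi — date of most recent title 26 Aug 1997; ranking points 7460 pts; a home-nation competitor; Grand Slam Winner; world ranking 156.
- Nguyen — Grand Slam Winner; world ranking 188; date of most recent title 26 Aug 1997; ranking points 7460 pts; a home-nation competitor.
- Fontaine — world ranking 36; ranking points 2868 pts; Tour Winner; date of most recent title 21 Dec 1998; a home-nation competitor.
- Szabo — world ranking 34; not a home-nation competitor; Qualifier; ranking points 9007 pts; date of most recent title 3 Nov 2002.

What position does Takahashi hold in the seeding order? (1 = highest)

By status category: Obi, Vance, Takahashi and Nguyen (Grand Slam Winner); then Fontaine and Nakamura (Tour Winner); then Szabo (Qualifier).
Obi, Vance, Takahashi and Nguyen all have ranking points 7460 pts, so the next rule applies.
Obi, Vance, Takahashi and Nguyen all have date of most recent title 26 Aug 1997, so the next rule applies.
Among Obi, Vance, Takahashi and Nguyen, by world ranking (lower first): Obi (64) before Vance (155) before Takahashi (156) before Nguyen (188).
Fontaine and Nakamura both have ranking points 2868 pts, so the next rule applies.
Fontaine and Nakamura both have date of most recent title 21 Dec 1998, so the next rule applies.
Among Fontaine and Nakamura, by world ranking (lower first): Fontaine (36) before Nakamura (164).
Order: Obi, Vance, Takahashi, Nguyen, Fontaine, Nakamura, Szabo. So position 3.

3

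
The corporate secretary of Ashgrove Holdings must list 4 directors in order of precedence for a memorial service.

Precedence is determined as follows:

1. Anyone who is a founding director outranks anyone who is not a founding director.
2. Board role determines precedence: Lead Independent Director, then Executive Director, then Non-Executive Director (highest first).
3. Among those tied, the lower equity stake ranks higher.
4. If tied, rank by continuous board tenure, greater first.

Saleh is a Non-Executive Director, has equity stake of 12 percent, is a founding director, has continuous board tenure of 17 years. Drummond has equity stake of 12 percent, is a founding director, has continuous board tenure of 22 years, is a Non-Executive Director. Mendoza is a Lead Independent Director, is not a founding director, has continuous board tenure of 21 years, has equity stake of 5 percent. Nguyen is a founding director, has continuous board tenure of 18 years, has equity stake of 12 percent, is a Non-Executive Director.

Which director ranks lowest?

Mendoza

By the first rule: Drummond, Nguyen and Saleh (each a founding director); then Mendoza (not a founding director).
Drummond, Nguyen and Saleh are each Non-Executive Director, so the next rule applies.
Drummond, Nguyen and Saleh all have equity stake 12 percent, so the next rule applies.
Among Drummond, Nguyen and Saleh, by continuous board tenure (higher first): Drummond (22 years) before Nguyen (18 years) before Saleh (17 years).
Order: Drummond, Nguyen, Saleh, Mendoza.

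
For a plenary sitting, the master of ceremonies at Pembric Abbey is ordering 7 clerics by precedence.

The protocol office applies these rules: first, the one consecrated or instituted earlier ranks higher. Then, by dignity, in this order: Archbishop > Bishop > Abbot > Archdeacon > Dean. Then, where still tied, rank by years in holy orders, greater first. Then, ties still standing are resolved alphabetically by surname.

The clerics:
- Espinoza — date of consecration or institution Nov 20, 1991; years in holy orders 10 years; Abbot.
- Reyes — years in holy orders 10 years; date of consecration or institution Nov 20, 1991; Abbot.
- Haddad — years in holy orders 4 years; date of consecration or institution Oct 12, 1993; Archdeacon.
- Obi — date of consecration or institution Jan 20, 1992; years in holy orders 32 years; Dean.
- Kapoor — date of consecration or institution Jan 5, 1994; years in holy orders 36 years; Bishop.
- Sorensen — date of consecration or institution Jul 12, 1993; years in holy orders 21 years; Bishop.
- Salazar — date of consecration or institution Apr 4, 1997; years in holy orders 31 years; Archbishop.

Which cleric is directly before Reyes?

Espinoza

By date of consecration or institution (earlier first): Espinoza and Reyes (both Nov 20, 1991); then Obi (Jan 20, 1992); then Sorensen (Jul 12, 1993); then Haddad (Oct 12, 1993); then Kapoor (Jan 5, 1994); then Salazar (Apr 4, 1997).
Espinoza and Reyes are each Abbot, so the next rule applies.
Espinoza and Reyes both have years in holy orders 10 years, so the next rule applies.
Among Espinoza and Reyes, alphabetically by surname: Espinoza before Reyes.
Order: Espinoza, Reyes, Obi, Sorensen, Haddad, Kapoor, Salazar.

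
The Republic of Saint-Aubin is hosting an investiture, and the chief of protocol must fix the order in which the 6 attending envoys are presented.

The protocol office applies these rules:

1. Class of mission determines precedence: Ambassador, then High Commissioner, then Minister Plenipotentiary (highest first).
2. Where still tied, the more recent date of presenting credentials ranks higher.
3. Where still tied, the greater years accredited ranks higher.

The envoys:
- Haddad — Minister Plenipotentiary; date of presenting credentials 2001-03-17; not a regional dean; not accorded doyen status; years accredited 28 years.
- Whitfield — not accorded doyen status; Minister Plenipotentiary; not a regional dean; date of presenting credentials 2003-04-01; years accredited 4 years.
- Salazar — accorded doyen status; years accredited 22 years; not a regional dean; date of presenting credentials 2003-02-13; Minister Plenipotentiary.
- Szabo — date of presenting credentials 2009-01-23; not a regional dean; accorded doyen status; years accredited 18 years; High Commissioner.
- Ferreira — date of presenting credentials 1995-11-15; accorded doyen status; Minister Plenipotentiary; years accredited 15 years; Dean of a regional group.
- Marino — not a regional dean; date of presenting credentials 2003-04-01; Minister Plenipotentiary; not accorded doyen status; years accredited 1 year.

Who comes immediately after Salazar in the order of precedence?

Haddad

By class of mission: Szabo (High Commissioner); then Whitfield, Marino, Salazar, Haddad and Ferreira (Minister Plenipotentiary).
Among Whitfield, Marino, Salazar, Haddad and Ferreira, by date of presenting credentials (later first): Whitfield and Marino (2003-04-01) before Salazar (2003-02-13) before Haddad (2001-03-17) before Ferreira (1995-11-15).
Among Whitfield and Marino, by years accredited (higher first): Whitfield (4 years) before Marino (1 year).
Order: Szabo, Whitfield, Marino, Salazar, Haddad, Ferreira.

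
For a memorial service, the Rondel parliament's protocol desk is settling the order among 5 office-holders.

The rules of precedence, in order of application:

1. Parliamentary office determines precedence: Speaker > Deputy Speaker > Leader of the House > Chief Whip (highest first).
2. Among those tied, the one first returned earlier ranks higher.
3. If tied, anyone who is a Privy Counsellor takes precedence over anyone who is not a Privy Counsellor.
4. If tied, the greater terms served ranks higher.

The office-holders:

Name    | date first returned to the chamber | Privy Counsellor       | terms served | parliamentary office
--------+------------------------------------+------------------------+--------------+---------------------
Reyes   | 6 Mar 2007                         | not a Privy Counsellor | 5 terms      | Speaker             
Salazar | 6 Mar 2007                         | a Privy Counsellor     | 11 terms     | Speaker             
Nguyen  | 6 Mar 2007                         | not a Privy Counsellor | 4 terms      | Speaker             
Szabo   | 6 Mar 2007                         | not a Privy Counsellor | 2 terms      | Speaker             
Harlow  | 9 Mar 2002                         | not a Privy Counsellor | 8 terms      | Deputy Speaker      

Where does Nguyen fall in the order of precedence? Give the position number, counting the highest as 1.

By parliamentary office: Salazar, Reyes, Nguyen and Szabo (Speaker); then Harlow (Deputy Speaker).
Salazar, Reyes, Nguyen and Szabo all have date first returned to the chamber 6 Mar 2007, so the next rule applies.
Among Salazar, Reyes, Nguyen and Szabo, a Privy Counsellor before not a Privy Counsellor: Salazar (a Privy Counsellor) before Reyes, Nguyen and Szabo (not a Privy Counsellor).
Among Reyes, Nguyen and Szabo, by terms served (higher first): Reyes (5 terms) before Nguyen (4 terms) before Szabo (2 terms).
Order: Salazar, Reyes, Nguyen, Szabo, Harlow. So position 3.

3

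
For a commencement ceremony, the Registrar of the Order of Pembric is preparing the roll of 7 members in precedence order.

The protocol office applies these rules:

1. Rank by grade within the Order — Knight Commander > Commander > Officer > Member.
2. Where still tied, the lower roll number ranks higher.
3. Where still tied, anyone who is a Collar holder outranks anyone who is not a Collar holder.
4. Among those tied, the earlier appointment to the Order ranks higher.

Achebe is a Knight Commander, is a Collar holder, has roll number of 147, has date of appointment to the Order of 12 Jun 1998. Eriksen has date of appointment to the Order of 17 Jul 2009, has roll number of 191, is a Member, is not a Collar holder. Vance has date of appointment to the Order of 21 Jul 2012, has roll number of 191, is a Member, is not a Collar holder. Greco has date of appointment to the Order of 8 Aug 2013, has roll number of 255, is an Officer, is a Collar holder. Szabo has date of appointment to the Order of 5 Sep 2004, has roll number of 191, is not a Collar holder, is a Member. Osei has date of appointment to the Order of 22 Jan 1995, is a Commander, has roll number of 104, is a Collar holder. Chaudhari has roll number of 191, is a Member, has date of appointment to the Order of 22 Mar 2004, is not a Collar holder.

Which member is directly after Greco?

Chaudhari

By grade within the Order: Achebe (Knight Commander); then Osei (Commander); then Greco (Officer); then Chaudhari, Szabo, Eriksen and Vance (Member).
Chaudhari, Szabo, Eriksen and Vance all have roll number 191, so the next rule applies.
Chaudhari, Szabo, Eriksen and Vance are each not a Collar holder, so the next rule applies.
Among Chaudhari, Szabo, Eriksen and Vance, by date of appointment to the Order (earlier first): Chaudhari (22 Mar 2004) before Szabo (5 Sep 2004) before Eriksen (17 Jul 2009) before Vance (21 Jul 2012).
Order: Achebe, Osei, Greco, Chaudhari, Szabo, Eriksen, Vance.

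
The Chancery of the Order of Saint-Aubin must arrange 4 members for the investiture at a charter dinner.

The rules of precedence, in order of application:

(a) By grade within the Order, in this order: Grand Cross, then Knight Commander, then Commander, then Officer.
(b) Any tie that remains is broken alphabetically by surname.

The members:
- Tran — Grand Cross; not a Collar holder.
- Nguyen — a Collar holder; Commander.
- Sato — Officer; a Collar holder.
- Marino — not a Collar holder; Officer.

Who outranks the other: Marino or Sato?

By grade within the Order: Tran (Grand Cross); then Nguyen (Commander); then Marino and Sato (Officer).
Among Marino and Sato, alphabetically by surname: Marino before Sato.
So Marino takes precedence.

Marino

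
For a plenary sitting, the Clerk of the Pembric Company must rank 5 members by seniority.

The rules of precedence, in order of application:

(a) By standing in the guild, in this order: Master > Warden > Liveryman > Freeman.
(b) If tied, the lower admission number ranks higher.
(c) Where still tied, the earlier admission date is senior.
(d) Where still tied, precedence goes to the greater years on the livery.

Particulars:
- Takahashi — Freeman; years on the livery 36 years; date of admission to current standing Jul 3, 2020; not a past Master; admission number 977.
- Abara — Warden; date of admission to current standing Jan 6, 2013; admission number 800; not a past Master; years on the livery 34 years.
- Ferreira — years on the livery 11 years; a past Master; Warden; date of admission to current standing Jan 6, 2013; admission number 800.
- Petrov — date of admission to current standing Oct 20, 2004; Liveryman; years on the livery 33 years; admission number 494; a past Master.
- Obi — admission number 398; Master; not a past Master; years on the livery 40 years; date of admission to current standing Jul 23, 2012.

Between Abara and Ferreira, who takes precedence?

Abara

By standing in the guild: Obi (Master); then Abara and Ferreira (Warden); then Petrov (Liveryman); then Takahashi (Freeman).
Abara and Ferreira both have admission number 800, so the next rule applies.
Abara and Ferreira both have date of admission to current standing Jan 6, 2013, so the next rule applies.
Among Abara and Ferreira, by years on the livery (higher first): Abara (34 years) before Ferreira (11 years).
So Abara takes precedence.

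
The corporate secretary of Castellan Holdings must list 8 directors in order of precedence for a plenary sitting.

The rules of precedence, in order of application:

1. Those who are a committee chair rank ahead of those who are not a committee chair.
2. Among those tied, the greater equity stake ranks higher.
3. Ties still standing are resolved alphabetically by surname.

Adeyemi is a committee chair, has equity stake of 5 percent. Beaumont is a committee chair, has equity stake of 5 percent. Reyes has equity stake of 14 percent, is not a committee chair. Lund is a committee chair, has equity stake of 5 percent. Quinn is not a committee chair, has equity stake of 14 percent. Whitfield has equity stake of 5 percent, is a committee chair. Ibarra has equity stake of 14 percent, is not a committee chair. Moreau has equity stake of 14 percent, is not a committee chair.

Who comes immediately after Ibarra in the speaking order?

Moreau

By the first rule: Adeyemi, Beaumont, Lund and Whitfield (each a committee chair); then Ibarra, Moreau, Quinn and Reyes (each not a committee chair).
Adeyemi, Beaumont, Lund and Whitfield all have equity stake 5 percent, so the next rule applies.
Among Adeyemi, Beaumont, Lund and Whitfield, alphabetically by surname: Adeyemi before Beaumont before Lund before Whitfield.
Ibarra, Moreau, Quinn and Reyes all have equity stake 14 percent, so the next rule applies.
Among Ibarra, Moreau, Quinn and Reyes, alphabetically by surname: Ibarra before Moreau before Quinn before Reyes.
Order: Adeyemi, Beaumont, Lund, Whitfield, Ibarra, Moreau, Quinn, Reyes.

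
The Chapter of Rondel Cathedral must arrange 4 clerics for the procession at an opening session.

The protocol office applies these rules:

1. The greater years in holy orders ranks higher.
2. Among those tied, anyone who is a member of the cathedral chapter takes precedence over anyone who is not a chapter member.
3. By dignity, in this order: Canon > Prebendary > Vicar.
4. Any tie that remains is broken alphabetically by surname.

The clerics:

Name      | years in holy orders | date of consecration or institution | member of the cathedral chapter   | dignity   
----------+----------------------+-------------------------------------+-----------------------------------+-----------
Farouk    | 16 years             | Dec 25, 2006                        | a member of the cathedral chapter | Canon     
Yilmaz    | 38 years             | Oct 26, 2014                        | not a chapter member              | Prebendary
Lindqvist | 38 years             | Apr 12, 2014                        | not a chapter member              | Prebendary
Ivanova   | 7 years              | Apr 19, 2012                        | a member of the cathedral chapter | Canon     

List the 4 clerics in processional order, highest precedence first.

By years in holy orders (higher first): Lindqvist and Yilmaz (both 38 years); then Farouk (16 years); then Ivanova (7 years).
Lindqvist and Yilmaz are each not a chapter member, so the next rule applies.
Lindqvist and Yilmaz are each Prebendary, so the next rule applies.
Among Lindqvist and Yilmaz, alphabetically by surname: Lindqvist before Yilmaz.
Full order: Lindqvist, Yilmaz, Farouk, Ivanova.

Lindqvist, Yilmaz, Farouk, Ivanova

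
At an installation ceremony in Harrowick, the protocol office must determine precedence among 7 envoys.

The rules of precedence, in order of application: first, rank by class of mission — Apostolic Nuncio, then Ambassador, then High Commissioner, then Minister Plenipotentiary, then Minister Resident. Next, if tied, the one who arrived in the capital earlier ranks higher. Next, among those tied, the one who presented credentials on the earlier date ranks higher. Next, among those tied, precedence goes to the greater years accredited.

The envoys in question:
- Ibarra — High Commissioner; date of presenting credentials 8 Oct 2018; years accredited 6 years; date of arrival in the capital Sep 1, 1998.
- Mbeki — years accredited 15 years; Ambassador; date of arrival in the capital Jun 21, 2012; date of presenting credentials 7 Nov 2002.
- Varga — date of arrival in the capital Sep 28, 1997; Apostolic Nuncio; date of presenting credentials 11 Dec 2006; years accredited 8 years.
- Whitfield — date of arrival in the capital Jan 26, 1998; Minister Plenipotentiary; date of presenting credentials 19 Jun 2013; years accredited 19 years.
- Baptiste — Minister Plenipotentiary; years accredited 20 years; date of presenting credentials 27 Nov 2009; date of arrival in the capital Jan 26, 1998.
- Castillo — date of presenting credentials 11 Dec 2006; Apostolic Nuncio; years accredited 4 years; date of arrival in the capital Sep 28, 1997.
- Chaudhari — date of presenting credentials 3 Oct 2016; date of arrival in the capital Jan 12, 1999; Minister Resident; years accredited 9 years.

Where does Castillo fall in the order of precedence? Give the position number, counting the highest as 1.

By class of mission: Varga and Castillo (Apostolic Nuncio); then Mbeki (Ambassador); then Ibarra (High Commissioner); then Baptiste and Whitfield (Minister Plenipotentiary); then Chaudhari (Minister Resident).
Varga and Castillo both have date of arrival in the capital Sep 28, 1997, so the next rule applies.
Varga and Castillo both have date of presenting credentials 11 Dec 2006, so the next rule applies.
Among Varga and Castillo, by years accredited (higher first): Varga (8 years) before Castillo (4 years).
Baptiste and Whitfield both have date of arrival in the capital Jan 26, 1998, so the next rule applies.
Among Baptiste and Whitfield, by date of presenting credentials (earlier first): Baptiste (27 Nov 2009) before Whitfield (19 Jun 2013).
Order: Varga, Castillo, Mbeki, Ibarra, Baptiste, Whitfield, Chaudhari. So position 2.

2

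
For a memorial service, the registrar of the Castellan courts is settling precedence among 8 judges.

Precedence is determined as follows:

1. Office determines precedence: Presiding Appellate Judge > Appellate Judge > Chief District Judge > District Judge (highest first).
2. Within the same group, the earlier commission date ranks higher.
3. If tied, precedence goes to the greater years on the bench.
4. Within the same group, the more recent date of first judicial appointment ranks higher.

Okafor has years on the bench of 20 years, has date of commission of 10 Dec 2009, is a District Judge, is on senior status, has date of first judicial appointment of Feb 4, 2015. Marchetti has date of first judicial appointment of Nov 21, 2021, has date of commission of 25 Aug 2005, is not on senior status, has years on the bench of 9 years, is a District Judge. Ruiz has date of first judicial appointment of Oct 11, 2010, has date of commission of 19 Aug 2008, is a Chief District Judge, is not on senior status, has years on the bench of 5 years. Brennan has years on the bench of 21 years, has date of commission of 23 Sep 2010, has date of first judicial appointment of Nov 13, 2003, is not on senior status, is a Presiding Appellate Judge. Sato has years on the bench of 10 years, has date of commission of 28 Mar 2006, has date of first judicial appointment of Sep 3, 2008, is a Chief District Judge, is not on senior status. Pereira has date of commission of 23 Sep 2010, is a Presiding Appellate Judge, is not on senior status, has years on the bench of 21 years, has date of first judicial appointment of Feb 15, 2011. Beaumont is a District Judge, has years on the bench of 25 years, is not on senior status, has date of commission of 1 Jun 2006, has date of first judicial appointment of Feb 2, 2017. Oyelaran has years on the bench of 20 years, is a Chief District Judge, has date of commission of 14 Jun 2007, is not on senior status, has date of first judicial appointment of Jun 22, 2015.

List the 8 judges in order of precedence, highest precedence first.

By office: Pereira and Brennan (Presiding Appellate Judge); then Sato, Oyelaran and Ruiz (Chief District Judge); then Marchetti, Beaumont and Okafor (District Judge).
Pereira and Brennan both have date of commission 23 Sep 2010, so the next rule applies.
Pereira and Brennan both have years on the bench 21 years, so the next rule applies.
Among Pereira and Brennan, by date of first judicial appointment (later first): Pereira (Feb 15, 2011) before Brennan (Nov 13, 2003).
Among Sato, Oyelaran and Ruiz, by date of commission (earlier first): Sato (28 Mar 2006) before Oyelaran (14 Jun 2007) before Ruiz (19 Aug 2008).
Among Marchetti, Beaumont and Okafor, by date of commission (earlier first): Marchetti (25 Aug 2005) before Beaumont (1 Jun 2006) before Okafor (10 Dec 2009).
Full order: Pereira, Brennan, Sato, Oyelaran, Ruiz, Marchetti, Beaumont, Okafor.

Pereira, Brennan, Sato, Oyelaran, Ruiz, Marchetti, Beaumont, Okafor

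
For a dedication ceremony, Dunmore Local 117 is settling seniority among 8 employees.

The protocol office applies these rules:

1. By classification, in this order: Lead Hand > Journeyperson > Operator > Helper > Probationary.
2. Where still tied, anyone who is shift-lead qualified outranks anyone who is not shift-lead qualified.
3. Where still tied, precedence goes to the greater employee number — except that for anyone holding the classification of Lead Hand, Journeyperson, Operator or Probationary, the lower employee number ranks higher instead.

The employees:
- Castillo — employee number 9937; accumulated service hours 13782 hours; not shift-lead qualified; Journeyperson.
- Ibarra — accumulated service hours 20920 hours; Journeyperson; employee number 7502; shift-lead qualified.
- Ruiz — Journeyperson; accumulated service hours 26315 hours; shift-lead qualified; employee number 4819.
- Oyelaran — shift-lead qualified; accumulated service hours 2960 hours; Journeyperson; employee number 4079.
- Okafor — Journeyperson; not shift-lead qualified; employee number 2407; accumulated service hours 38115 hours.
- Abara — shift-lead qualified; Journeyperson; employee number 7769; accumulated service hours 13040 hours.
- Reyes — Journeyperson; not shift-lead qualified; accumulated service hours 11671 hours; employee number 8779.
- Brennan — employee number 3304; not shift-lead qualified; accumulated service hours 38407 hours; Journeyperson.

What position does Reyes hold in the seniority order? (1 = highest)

7

By classification: Oyelaran, Ruiz, Ibarra, Abara, Okafor, Brennan, Reyes and Castillo (Journeyperson).
Among Oyelaran, Ruiz, Ibarra, Abara, Okafor, Brennan, Reyes and Castillo, shift-lead qualified before not shift-lead qualified: Oyelaran, Ruiz, Ibarra and Abara (shift-lead qualified) before Okafor, Brennan, Reyes and Castillo (not shift-lead qualified).
Among Oyelaran, Ruiz, Ibarra and Abara, by employee number (lower first) (reversed rule for this group): Oyelaran (4079) before Ruiz (4819) before Ibarra (7502) before Abara (7769).
Among Okafor, Brennan, Reyes and Castillo, by employee number (lower first) (reversed rule for this group): Okafor (2407) before Brennan (3304) before Reyes (8779) before Castillo (9937).
Order: Oyelaran, Ruiz, Ibarra, Abara, Okafor, Brennan, Reyes, Castillo. So position 7.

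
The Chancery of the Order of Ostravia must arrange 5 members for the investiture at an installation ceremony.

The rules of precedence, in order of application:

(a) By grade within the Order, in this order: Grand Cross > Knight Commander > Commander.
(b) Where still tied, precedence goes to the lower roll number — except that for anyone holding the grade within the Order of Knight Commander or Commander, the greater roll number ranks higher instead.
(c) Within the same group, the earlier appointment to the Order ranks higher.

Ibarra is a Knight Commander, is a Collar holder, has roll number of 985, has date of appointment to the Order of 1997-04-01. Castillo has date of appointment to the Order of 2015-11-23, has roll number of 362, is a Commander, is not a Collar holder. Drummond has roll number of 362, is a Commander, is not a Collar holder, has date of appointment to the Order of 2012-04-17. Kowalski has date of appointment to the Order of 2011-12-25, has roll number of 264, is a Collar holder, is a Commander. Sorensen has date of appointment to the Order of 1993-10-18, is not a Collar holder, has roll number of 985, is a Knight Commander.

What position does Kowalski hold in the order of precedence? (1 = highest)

5

By grade within the Order: Sorensen and Ibarra (Knight Commander); then Drummond, Castillo and Kowalski (Commander).
Sorensen and Ibarra both have roll number 985, so the next rule applies.
Among Sorensen and Ibarra, by date of appointment to the Order (earlier first): Sorensen (1993-10-18) before Ibarra (1997-04-01).
Among Drummond, Castillo and Kowalski, by roll number (higher first) (reversed rule for this group): Drummond and Castillo (362) before Kowalski (264).
Among Drummond and Castillo, by date of appointment to the Order (earlier first): Drummond (2012-04-17) before Castillo (2015-11-23).
Order: Sorensen, Ibarra, Drummond, Castillo, Kowalski. So position 5.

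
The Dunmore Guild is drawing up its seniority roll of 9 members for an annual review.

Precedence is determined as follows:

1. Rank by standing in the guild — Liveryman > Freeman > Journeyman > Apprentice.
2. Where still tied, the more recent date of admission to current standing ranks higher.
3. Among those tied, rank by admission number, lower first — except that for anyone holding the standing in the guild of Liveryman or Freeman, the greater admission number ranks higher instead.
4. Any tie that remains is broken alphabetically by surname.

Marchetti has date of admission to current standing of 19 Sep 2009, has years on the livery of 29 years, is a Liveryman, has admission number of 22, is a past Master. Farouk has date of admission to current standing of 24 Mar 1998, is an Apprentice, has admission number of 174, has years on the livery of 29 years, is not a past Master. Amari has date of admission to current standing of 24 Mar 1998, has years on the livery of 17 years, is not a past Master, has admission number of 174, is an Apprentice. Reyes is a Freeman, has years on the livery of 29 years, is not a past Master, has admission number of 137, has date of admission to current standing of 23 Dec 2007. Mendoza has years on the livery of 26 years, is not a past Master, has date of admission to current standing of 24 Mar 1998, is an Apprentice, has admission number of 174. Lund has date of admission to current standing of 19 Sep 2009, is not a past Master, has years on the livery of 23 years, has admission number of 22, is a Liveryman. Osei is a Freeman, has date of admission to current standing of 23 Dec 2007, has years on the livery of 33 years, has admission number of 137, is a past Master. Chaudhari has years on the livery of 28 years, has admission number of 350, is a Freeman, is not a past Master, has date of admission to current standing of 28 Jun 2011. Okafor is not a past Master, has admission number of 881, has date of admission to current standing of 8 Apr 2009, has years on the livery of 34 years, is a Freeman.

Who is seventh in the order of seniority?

Amari

By standing in the guild: Lund and Marchetti (Liveryman); then Chaudhari, Okafor, Osei and Reyes (Freeman); then Amari, Farouk and Mendoza (Apprentice).
Lund and Marchetti both have date of admission to current standing 19 Sep 2009, so the next rule applies.
Lund and Marchetti both have admission number 22, so the next rule applies.
Among Lund and Marchetti, alphabetically by surname: Lund before Marchetti.
Among Chaudhari, Okafor, Osei and Reyes, by date of admission to current standing (later first): Chaudhari (28 Jun 2011) before Okafor (8 Apr 2009) before Osei and Reyes (23 Dec 2007).
Osei and Reyes both have admission number 137, so the next rule applies.
Among Osei and Reyes, alphabetically by surname: Osei before Reyes.
Amari, Farouk and Mendoza all have date of admission to current standing 24 Mar 1998, so the next rule applies.
Amari, Farouk and Mendoza all have admission number 174, so the next rule applies.
Among Amari, Farouk and Mendoza, alphabetically by surname: Amari before Farouk before Mendoza.
Order: Lund, Marchetti, Chaudhari, Okafor, Osei, Reyes, Amari, Farouk, Mendoza.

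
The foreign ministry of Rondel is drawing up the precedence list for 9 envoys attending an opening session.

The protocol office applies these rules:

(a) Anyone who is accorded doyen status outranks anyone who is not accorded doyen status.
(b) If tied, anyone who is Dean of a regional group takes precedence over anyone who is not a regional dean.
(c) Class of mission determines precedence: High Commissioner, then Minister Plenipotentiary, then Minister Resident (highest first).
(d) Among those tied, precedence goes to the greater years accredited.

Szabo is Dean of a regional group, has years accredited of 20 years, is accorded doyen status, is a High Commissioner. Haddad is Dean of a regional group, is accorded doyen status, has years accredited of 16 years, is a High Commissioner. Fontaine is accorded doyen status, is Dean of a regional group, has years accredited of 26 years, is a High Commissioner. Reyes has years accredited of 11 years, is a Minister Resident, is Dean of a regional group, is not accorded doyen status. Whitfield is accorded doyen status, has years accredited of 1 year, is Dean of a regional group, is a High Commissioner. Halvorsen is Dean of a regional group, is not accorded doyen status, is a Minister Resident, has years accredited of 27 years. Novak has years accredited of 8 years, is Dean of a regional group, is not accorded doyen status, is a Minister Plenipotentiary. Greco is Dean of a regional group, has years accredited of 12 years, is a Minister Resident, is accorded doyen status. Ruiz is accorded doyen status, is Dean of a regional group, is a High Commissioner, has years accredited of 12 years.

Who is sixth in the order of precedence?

By the first rule: Fontaine, Szabo, Haddad, Ruiz, Whitfield and Greco (each accorded doyen status); then Novak, Halvorsen and Reyes (each not accorded doyen status).
Fontaine, Szabo, Haddad, Ruiz, Whitfield and Greco are each Dean of a regional group, so the next rule applies.
Among Fontaine, Szabo, Haddad, Ruiz, Whitfield and Greco, by class of mission: Fontaine, Szabo, Haddad, Ruiz and Whitfield (High Commissioner) before Greco (Minister Resident).
Among Fontaine, Szabo, Haddad, Ruiz and Whitfield, by years accredited (higher first): Fontaine (26 years) before Szabo (20 years) before Haddad (16 years) before Ruiz (12 years) before Whitfield (1 year).
Novak, Halvorsen and Reyes are each Dean of a regional group, so the next rule applies.
Among Novak, Halvorsen and Reyes, by class of mission: Novak (Minister Plenipotentiary) before Halvorsen and Reyes (Minister Resident).
Among Halvorsen and Reyes, by years accredited (higher first): Halvorsen (27 years) before Reyes (11 years).
Order: Fontaine, Szabo, Haddad, Ruiz, Whitfield, Greco, Novak, Halvorsen, Reyes.

Greco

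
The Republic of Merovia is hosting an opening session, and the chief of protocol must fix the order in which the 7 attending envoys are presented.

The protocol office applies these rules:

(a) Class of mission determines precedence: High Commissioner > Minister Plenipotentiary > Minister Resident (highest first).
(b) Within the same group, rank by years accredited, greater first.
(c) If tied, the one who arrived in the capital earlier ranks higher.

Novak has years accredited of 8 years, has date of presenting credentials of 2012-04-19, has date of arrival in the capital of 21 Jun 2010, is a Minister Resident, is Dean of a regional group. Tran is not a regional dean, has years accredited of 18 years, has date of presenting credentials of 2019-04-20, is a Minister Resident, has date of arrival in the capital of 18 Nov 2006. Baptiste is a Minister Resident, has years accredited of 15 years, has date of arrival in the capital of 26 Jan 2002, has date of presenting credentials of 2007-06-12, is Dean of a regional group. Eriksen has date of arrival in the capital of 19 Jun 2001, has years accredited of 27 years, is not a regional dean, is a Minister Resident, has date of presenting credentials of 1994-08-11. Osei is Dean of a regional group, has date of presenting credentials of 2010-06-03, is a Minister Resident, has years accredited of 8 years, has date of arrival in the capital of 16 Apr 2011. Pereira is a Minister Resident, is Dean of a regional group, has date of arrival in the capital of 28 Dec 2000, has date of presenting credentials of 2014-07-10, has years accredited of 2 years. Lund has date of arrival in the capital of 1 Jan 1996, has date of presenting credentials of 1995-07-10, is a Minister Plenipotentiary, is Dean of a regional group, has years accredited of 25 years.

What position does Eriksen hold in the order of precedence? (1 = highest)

2

By class of mission: Lund (Minister Plenipotentiary); then Eriksen, Tran, Baptiste, Novak, Osei and Pereira (Minister Resident).
Among Eriksen, Tran, Baptiste, Novak, Osei and Pereira, by years accredited (higher first): Eriksen (27 years) before Tran (18 years) before Baptiste (15 years) before Novak and Osei (8 years) before Pereira (2 years).
Among Novak and Osei, by date of arrival in the capital (earlier first): Novak (21 Jun 2010) before Osei (16 Apr 2011).
Order: Lund, Eriksen, Tran, Baptiste, Novak, Osei, Pereira. So position 2.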